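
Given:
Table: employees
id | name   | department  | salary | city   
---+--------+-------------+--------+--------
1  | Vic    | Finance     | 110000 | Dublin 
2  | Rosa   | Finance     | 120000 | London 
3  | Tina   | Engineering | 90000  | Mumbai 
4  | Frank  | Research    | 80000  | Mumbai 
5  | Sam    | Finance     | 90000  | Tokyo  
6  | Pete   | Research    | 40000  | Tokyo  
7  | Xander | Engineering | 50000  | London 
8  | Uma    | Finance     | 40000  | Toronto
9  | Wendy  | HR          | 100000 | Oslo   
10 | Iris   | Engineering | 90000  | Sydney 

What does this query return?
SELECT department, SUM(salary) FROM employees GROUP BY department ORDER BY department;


Summing salary within each department:
  Engineering: 90000 + 50000 + 90000 = 230000
  Finance: 110000 + 120000 + 90000 + 40000 = 360000
  HR: 100000 = 100000
  Research: 80000 + 40000 = 120000


4 groups:
Engineering, 230000
Finance, 360000
HR, 100000
Research, 120000


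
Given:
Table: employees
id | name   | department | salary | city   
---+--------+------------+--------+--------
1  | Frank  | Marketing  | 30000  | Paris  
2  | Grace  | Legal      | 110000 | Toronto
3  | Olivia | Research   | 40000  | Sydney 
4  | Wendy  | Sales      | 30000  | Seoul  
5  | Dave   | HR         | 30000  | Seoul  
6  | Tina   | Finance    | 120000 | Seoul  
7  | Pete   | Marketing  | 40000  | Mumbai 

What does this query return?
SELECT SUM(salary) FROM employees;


SUM(salary) = 30000 + 110000 + 40000 + 30000 + 30000 + 120000 + 40000 = 400000

400000


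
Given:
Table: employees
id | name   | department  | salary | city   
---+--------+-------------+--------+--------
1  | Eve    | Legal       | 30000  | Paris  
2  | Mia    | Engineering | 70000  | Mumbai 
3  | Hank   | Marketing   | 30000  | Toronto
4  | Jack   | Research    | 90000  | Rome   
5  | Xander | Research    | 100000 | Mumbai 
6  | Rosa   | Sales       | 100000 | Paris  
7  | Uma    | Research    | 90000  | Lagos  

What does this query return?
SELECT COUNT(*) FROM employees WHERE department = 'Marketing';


Counting rows where department = 'Marketing'
  Hank -> MATCH


1


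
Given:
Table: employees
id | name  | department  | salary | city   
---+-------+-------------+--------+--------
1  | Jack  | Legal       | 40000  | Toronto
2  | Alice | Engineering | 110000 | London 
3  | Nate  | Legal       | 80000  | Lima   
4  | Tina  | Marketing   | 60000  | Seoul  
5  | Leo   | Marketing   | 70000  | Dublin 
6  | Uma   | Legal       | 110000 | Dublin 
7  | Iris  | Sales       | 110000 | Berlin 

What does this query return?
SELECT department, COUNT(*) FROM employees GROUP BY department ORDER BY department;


Assigning each row to its department group:
  Jack -> Legal
  Alice -> Engineering
  Nate -> Legal
  Tina -> Marketing
  Leo -> Marketing
  Uma -> Legal
  Iris -> Sales


4 groups:
Engineering, 1
Legal, 3
Marketing, 2
Sales, 1


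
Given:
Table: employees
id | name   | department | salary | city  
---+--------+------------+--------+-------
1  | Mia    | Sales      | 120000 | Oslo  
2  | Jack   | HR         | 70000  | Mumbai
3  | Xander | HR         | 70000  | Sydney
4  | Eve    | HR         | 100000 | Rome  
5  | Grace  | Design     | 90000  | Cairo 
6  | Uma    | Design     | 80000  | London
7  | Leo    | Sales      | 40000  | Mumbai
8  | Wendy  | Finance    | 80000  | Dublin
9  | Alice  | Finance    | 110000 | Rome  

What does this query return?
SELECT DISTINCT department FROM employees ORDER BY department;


All 'department' values (row order): Sales, HR, HR, HR, Design, Design, Sales, Finance, Finance
Removing duplicates leaves 4 unique value(s).

4 values:
Design
Finance
HR
Sales


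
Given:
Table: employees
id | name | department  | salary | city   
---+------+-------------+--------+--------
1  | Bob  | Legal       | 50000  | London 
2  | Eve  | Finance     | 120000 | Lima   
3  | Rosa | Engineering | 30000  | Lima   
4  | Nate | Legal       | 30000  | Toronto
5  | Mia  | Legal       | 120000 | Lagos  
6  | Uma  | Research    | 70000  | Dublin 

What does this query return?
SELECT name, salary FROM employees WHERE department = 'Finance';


Filtering: department = 'Finance'
Matching rows: 1

1 rows:
Eve, 120000


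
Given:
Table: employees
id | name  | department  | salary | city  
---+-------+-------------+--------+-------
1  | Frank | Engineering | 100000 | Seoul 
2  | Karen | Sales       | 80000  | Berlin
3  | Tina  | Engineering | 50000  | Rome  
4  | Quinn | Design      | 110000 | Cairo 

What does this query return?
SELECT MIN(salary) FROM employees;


Salaries: 100000, 80000, 50000, 110000
MIN = 50000

50000


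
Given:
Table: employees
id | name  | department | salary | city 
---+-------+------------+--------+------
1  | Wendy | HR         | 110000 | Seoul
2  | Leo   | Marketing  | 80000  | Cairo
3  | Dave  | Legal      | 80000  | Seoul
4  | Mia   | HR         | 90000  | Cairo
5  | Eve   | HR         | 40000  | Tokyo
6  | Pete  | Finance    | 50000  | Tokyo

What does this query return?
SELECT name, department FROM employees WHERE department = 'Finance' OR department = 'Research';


Filtering: department = 'Finance' OR 'Research'
Matching: 1 rows

1 rows:
Pete, Finance


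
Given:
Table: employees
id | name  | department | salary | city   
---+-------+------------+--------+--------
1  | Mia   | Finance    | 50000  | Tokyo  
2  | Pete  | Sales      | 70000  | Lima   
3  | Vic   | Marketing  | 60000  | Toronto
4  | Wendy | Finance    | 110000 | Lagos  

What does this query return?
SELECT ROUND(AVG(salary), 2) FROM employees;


SUM(salary) = 290000
COUNT = 4
ROUND(AVG, 2) = ROUND(290000 / 4, 2) = 72500.0

72500.0


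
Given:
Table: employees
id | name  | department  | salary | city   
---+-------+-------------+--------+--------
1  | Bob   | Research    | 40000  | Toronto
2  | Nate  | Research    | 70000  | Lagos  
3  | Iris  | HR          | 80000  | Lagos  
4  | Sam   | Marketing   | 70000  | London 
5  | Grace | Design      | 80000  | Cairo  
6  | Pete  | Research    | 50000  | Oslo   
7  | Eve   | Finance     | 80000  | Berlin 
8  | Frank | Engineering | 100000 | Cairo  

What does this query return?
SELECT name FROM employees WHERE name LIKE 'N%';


LIKE 'N%' matches names starting with 'N'
Matching: 1

1 rows:
Nate


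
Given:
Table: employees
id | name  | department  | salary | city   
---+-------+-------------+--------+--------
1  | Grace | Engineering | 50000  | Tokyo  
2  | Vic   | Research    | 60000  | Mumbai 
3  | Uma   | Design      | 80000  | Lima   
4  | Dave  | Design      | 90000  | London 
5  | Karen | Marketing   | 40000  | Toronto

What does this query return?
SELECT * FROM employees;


SELECT * returns all 5 rows with all columns

5 rows:
1, Grace, Engineering, 50000, Tokyo
2, Vic, Research, 60000, Mumbai
3, Uma, Design, 80000, Lima
4, Dave, Design, 90000, London
5, Karen, Marketing, 40000, Toronto


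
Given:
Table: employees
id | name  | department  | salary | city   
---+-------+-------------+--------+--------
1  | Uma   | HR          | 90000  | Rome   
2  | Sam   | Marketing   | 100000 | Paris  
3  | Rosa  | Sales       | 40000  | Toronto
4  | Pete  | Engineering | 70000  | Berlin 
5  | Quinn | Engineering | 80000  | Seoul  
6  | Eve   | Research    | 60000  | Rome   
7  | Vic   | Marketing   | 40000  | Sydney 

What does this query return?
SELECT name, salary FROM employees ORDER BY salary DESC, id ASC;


Sorting by salary DESC, then id ASC for ties

7 rows:
Sam, 100000
Uma, 90000
Quinn, 80000
Pete, 70000
Eve, 60000
Rosa, 40000
Vic, 40000


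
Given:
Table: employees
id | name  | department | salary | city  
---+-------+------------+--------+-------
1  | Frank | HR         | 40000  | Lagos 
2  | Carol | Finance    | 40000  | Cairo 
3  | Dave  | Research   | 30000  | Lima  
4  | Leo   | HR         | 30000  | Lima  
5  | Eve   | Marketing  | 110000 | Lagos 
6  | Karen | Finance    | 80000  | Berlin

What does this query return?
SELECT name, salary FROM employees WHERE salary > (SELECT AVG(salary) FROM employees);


Subquery: AVG(salary) = 55000.0
Filtering: salary > 55000.0
  Eve (110000) -> MATCH
  Karen (80000) -> MATCH


2 rows:
Eve, 110000
Karen, 80000


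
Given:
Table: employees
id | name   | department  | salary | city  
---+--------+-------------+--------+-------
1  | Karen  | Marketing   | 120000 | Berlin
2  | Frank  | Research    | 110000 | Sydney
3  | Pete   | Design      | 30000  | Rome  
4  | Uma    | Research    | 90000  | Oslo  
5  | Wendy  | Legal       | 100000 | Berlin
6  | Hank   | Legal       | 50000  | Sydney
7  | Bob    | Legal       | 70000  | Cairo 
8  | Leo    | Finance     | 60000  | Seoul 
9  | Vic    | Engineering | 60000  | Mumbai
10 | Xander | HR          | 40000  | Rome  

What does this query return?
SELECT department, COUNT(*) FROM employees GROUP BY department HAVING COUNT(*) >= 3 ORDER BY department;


Groups with count >= 3:
  Legal: 3 -> PASS
  Design: 1 -> filtered out
  Engineering: 1 -> filtered out
  Finance: 1 -> filtered out
  HR: 1 -> filtered out
  Marketing: 1 -> filtered out
  Research: 2 -> filtered out


1 groups:
Legal, 3


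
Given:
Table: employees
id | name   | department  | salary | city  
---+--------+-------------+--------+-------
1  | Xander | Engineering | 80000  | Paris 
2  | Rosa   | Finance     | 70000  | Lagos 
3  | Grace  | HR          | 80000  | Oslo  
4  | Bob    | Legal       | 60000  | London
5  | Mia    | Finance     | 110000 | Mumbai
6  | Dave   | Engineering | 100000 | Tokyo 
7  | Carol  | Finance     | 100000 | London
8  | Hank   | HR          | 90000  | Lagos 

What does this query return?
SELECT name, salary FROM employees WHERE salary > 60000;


Filtering: salary > 60000
Matching: 7 rows

7 rows:
Xander, 80000
Rosa, 70000
Grace, 80000
Mia, 110000
Dave, 100000
Carol, 100000
Hank, 90000


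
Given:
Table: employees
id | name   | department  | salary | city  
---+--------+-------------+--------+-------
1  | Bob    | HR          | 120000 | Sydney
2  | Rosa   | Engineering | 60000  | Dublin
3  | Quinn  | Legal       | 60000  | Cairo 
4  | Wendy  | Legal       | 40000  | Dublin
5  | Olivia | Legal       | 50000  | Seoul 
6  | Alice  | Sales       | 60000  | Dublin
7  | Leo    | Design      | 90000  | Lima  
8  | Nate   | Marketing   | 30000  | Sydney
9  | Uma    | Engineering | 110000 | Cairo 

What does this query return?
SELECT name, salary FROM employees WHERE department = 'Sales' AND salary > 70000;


Filtering: department = 'Sales' AND salary > 70000
Matching: 0 rows

Empty result set (0 rows)


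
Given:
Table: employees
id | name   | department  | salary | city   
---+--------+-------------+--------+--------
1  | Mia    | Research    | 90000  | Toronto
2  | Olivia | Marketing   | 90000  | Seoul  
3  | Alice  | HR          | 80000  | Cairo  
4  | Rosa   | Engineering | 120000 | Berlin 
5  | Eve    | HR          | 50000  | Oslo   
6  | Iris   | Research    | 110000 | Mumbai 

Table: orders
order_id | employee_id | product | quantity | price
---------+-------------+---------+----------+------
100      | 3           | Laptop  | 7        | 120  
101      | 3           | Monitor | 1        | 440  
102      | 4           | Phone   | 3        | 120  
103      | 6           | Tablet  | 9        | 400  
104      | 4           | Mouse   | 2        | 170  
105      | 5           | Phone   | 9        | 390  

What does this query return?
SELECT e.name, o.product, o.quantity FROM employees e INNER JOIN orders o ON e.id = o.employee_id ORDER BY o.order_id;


Joining employees.id = orders.employee_id:
  employee Alice (id=3) -> order Laptop
  employee Alice (id=3) -> order Monitor
  employee Rosa (id=4) -> order Phone
  employee Iris (id=6) -> order Tablet
  employee Rosa (id=4) -> order Mouse
  employee Eve (id=5) -> order Phone


6 rows:
Alice, Laptop, 7
Alice, Monitor, 1
Rosa, Phone, 3
Iris, Tablet, 9
Rosa, Mouse, 2
Eve, Phone, 9


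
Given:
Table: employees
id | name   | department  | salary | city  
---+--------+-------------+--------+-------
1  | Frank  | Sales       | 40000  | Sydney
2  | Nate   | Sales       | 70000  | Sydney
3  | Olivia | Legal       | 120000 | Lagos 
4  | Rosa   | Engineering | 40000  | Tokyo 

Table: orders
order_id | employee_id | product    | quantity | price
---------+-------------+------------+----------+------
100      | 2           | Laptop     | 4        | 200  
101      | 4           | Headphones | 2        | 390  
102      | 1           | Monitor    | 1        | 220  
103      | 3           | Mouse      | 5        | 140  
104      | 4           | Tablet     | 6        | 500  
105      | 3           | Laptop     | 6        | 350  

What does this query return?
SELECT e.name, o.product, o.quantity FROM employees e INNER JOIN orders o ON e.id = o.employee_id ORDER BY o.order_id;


Joining employees.id = orders.employee_id:
  employee Nate (id=2) -> order Laptop
  employee Rosa (id=4) -> order Headphones
  employee Frank (id=1) -> order Monitor
  employee Olivia (id=3) -> order Mouse
  employee Rosa (id=4) -> order Tablet
  employee Olivia (id=3) -> order Laptop


6 rows:
Nate, Laptop, 4
Rosa, Headphones, 2
Frank, Monitor, 1
Olivia, Mouse, 5
Rosa, Tablet, 6
Olivia, Laptop, 6


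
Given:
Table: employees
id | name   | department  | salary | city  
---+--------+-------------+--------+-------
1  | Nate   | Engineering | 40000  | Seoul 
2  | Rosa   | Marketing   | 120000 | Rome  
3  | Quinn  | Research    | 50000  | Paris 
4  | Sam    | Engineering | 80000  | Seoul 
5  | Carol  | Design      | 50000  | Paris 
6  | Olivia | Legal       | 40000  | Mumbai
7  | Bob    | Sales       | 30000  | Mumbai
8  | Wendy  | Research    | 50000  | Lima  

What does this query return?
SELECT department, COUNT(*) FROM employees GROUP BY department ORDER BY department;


Assigning each row to its department group:
  Nate -> Engineering
  Rosa -> Marketing
  Quinn -> Research
  Sam -> Engineering
  Carol -> Design
  Olivia -> Legal
  Bob -> Sales
  Wendy -> Research


6 groups:
Design, 1
Engineering, 2
Legal, 1
Marketing, 1
Research, 2
Sales, 1


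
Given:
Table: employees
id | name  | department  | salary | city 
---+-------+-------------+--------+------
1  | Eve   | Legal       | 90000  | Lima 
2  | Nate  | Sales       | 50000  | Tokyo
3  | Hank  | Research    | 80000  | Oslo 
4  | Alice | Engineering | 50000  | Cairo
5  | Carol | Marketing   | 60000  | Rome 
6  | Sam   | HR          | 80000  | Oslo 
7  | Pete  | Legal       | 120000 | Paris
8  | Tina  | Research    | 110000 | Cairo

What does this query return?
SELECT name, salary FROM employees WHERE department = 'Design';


Filtering: department = 'Design'
Matching rows: 0

Empty result set (0 rows)


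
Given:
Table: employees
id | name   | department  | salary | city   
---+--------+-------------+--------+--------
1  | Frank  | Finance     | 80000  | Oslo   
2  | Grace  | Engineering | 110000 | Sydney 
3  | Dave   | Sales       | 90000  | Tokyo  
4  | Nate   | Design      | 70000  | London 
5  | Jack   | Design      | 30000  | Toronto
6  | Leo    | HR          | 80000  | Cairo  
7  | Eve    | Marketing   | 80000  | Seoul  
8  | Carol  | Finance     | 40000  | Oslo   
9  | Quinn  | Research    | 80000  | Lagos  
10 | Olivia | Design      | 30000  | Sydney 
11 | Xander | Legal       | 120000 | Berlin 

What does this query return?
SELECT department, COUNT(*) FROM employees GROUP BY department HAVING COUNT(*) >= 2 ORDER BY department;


Groups with count >= 2:
  Design: 3 -> PASS
  Finance: 2 -> PASS
  Engineering: 1 -> filtered out
  HR: 1 -> filtered out
  Legal: 1 -> filtered out
  Marketing: 1 -> filtered out
  Research: 1 -> filtered out
  Sales: 1 -> filtered out


2 groups:
Design, 3
Finance, 2


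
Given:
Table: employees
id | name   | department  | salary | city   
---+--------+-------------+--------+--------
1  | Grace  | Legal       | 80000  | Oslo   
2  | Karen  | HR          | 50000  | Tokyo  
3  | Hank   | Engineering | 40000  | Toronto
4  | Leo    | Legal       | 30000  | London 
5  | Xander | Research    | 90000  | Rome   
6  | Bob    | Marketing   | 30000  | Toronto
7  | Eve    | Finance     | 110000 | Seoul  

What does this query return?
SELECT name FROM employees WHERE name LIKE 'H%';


LIKE 'H%' matches names starting with 'H'
Matching: 1

1 rows:
Hank


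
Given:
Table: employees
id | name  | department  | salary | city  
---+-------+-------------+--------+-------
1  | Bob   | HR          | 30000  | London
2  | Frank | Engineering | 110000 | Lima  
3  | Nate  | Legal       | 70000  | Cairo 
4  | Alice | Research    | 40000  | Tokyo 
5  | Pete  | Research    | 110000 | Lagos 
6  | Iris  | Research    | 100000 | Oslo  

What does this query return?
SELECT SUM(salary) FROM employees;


SUM(salary) = 30000 + 110000 + 70000 + 40000 + 110000 + 100000 = 460000

460000


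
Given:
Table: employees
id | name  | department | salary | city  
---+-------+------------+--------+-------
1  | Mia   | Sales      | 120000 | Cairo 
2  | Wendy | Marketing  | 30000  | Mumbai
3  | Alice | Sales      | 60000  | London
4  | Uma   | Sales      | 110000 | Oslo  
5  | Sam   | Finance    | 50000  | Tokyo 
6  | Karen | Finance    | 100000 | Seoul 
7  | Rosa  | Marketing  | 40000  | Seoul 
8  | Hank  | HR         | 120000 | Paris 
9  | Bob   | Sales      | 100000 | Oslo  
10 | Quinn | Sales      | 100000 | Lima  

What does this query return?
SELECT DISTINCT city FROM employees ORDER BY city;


All 'city' values (row order): Cairo, Mumbai, London, Oslo, Tokyo, Seoul, Seoul, Paris, Oslo, Lima
Removing duplicates leaves 8 unique value(s).

8 values:
Cairo
Lima
London
Mumbai
Oslo
Paris
Seoul
Tokyo


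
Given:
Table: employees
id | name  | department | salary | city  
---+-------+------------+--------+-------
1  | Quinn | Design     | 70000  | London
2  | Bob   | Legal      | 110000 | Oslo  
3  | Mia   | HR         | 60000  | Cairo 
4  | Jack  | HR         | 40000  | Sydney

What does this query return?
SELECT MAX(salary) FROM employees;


Salaries: 70000, 110000, 60000, 40000
MAX = 110000

110000


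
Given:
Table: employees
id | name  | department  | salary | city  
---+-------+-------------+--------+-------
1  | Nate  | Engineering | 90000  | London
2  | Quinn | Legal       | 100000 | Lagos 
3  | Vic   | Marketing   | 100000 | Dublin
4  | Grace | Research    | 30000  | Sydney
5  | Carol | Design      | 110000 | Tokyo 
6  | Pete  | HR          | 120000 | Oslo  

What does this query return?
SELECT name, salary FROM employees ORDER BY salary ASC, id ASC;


Sorting by salary ASC, then id ASC for ties

6 rows:
Grace, 30000
Nate, 90000
Quinn, 100000
Vic, 100000
Carol, 110000
Pete, 120000


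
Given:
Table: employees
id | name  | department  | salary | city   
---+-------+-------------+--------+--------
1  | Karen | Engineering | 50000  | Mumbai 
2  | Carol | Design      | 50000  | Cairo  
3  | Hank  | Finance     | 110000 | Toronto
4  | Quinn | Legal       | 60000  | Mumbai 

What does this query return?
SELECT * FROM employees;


SELECT * returns all 4 rows with all columns

4 rows:
1, Karen, Engineering, 50000, Mumbai
2, Carol, Design, 50000, Cairo
3, Hank, Finance, 110000, Toronto
4, Quinn, Legal, 60000, Mumbai


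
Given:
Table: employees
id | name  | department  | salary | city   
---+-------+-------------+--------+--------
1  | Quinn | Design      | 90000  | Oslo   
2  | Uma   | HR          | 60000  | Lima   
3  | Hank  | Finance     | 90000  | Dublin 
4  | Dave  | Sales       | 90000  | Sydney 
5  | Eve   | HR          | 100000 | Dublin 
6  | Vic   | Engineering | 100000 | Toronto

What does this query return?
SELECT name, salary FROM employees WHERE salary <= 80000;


Filtering: salary <= 80000
Matching: 1 rows

1 rows:
Uma, 60000


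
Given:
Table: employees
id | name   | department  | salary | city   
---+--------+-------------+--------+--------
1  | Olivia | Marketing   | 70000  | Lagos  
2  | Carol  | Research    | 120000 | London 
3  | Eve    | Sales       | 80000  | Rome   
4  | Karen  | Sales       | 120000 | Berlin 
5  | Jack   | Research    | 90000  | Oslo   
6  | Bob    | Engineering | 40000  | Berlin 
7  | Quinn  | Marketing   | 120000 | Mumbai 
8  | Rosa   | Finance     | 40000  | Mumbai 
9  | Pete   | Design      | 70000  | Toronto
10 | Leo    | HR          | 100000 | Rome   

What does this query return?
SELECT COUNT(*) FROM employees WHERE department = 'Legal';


Counting rows where department = 'Legal'


0


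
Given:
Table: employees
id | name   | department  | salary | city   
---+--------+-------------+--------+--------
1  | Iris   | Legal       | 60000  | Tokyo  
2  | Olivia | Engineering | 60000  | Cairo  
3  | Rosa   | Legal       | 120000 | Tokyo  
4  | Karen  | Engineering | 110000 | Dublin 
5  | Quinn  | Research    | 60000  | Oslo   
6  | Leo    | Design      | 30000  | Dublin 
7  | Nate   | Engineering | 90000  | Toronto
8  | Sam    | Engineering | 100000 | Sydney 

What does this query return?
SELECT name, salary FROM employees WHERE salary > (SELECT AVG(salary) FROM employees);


Subquery: AVG(salary) = 78750.0
Filtering: salary > 78750.0
  Rosa (120000) -> MATCH
  Karen (110000) -> MATCH
  Nate (90000) -> MATCH
  Sam (100000) -> MATCH


4 rows:
Rosa, 120000
Karen, 110000
Nate, 90000
Sam, 100000


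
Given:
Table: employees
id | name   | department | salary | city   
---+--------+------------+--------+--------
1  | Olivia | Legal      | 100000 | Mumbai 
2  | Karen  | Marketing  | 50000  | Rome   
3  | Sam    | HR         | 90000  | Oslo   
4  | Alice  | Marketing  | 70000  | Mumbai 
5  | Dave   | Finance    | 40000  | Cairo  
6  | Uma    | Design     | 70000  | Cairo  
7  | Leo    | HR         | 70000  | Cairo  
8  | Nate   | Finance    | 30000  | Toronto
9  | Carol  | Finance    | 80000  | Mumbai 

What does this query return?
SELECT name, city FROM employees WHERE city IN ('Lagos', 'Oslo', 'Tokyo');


Filtering: city IN ('Lagos', 'Oslo', 'Tokyo')
Matching: 1 rows

1 rows:
Sam, Oslo


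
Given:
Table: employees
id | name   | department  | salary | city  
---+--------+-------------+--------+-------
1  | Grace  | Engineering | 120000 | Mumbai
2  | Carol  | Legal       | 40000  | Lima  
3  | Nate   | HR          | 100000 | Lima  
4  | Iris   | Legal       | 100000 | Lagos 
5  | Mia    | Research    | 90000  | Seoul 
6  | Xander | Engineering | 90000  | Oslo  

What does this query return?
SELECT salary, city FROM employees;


Projecting columns: salary, city

6 rows:
120000, Mumbai
40000, Lima
100000, Lima
100000, Lagos
90000, Seoul
90000, Oslo


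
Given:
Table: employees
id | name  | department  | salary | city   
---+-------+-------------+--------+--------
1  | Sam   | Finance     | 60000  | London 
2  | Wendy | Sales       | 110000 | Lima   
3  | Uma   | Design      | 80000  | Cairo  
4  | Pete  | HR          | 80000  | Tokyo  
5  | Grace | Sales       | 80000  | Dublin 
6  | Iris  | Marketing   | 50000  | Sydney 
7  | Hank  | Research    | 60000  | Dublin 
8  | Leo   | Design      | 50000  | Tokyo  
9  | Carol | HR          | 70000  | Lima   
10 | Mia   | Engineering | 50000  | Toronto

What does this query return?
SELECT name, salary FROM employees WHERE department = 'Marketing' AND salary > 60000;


Filtering: department = 'Marketing' AND salary > 60000
Matching: 0 rows

Empty result set (0 rows)


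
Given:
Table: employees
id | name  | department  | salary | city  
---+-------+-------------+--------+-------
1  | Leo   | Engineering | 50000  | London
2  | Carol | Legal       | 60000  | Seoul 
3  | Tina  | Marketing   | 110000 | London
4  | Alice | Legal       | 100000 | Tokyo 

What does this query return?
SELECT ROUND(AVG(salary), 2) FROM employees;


SUM(salary) = 320000
COUNT = 4
ROUND(AVG, 2) = ROUND(320000 / 4, 2) = 80000.0

80000.0


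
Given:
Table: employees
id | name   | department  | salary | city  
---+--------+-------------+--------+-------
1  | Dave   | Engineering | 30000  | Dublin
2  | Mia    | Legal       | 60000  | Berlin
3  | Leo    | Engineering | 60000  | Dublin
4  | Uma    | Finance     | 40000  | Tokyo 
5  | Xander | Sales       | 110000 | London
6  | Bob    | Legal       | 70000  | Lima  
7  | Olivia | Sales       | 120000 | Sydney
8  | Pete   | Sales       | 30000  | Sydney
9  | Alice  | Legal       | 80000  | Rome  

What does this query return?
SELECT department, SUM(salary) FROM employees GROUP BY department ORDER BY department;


Summing salary within each department:
  Engineering: 30000 + 60000 = 90000
  Finance: 40000 = 40000
  Legal: 60000 + 70000 + 80000 = 210000
  Sales: 110000 + 120000 + 30000 = 260000


4 groups:
Engineering, 90000
Finance, 40000
Legal, 210000
Sales, 260000


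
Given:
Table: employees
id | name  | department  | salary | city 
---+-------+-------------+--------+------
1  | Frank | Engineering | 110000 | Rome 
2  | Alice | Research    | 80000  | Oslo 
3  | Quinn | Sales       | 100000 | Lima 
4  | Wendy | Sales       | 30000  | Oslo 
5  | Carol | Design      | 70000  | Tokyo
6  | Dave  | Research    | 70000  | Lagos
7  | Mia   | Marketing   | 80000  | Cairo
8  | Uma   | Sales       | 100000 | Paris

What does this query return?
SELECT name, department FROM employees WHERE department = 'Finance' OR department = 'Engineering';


Filtering: department = 'Finance' OR 'Engineering'
Matching: 1 rows

1 rows:
Frank, Engineering


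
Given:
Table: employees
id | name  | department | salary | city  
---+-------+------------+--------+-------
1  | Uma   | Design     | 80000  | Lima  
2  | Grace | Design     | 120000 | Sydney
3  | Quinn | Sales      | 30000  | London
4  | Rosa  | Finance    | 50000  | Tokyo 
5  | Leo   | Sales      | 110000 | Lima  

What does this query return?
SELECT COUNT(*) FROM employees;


COUNT(*) counts all rows

5


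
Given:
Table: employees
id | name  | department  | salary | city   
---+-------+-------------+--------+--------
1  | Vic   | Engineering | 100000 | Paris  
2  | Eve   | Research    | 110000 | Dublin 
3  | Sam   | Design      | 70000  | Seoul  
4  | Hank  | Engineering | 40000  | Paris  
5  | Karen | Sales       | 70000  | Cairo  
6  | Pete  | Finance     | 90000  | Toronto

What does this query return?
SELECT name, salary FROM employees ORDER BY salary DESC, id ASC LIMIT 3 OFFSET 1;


Sort by salary DESC (id ASC tiebreak), then skip 1 and take 3
Rows 2 through 4

3 rows:
Vic, 100000
Pete, 90000
Sam, 70000


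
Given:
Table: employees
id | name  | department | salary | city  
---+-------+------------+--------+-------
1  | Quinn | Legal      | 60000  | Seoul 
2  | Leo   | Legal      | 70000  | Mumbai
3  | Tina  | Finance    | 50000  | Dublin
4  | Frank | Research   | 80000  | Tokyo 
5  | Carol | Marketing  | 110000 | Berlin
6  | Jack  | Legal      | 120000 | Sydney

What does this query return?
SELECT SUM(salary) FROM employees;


SUM(salary) = 60000 + 70000 + 50000 + 80000 + 110000 + 120000 = 490000

490000


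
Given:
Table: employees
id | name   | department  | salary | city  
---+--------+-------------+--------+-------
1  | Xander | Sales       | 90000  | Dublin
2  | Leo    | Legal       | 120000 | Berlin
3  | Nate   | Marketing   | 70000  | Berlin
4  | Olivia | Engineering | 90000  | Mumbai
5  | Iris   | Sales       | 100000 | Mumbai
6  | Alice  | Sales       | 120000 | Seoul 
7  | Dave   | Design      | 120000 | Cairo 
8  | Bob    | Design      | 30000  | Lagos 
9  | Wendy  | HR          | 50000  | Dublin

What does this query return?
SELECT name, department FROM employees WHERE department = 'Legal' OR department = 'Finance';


Filtering: department = 'Legal' OR 'Finance'
Matching: 1 rows

1 rows:
Leo, Legal


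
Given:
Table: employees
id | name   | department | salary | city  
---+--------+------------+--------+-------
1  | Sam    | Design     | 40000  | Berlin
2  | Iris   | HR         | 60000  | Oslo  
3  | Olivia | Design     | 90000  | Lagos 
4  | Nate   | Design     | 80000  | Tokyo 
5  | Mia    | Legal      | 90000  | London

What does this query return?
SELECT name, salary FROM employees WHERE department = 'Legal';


Filtering: department = 'Legal'
Matching rows: 1

1 rows:
Mia, 90000


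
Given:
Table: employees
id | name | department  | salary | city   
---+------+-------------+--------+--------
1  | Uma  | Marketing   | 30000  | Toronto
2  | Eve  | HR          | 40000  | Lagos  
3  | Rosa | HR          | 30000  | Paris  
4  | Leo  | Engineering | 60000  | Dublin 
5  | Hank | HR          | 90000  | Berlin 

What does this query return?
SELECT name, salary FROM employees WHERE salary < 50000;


Filtering: salary < 50000
Matching: 3 rows

3 rows:
Uma, 30000
Eve, 40000
Rosa, 30000


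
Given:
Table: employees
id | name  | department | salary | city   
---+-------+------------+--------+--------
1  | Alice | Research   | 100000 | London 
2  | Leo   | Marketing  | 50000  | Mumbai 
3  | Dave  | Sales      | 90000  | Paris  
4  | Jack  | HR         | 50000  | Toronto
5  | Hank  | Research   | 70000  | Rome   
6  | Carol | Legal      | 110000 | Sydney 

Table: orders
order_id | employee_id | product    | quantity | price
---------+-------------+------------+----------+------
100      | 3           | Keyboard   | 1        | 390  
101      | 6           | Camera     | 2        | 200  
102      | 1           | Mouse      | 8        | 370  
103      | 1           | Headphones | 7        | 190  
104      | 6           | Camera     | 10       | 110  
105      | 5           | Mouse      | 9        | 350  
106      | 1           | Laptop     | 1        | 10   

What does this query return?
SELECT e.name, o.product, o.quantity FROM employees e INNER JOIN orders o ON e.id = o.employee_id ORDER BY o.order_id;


Joining employees.id = orders.employee_id:
  employee Dave (id=3) -> order Keyboard
  employee Carol (id=6) -> order Camera
  employee Alice (id=1) -> order Mouse
  employee Alice (id=1) -> order Headphones
  employee Carol (id=6) -> order Camera
  employee Hank (id=5) -> order Mouse
  employee Alice (id=1) -> order Laptop


7 rows:
Dave, Keyboard, 1
Carol, Camera, 2
Alice, Mouse, 8
Alice, Headphones, 7
Carol, Camera, 10
Hank, Mouse, 9
Alice, Laptop, 1


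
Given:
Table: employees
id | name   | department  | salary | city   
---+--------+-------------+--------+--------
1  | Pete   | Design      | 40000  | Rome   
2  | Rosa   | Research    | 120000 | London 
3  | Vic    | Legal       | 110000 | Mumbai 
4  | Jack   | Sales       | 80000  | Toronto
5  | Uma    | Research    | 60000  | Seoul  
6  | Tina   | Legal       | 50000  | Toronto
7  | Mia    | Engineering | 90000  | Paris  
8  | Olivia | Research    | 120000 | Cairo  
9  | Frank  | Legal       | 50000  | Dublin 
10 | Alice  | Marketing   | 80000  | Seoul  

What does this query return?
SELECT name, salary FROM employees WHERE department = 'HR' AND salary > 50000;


Filtering: department = 'HR' AND salary > 50000
Matching: 0 rows

Empty result set (0 rows)


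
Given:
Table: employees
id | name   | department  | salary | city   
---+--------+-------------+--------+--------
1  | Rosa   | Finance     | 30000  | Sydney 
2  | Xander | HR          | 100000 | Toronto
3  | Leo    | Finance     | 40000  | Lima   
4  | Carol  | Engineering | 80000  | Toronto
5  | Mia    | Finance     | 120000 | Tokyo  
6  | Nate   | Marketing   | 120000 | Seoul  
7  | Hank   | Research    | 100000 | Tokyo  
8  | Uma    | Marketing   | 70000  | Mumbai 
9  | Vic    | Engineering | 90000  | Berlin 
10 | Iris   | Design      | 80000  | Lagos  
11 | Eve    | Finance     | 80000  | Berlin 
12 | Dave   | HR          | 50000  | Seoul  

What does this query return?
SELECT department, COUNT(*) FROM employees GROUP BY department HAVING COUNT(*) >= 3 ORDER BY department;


Groups with count >= 3:
  Finance: 4 -> PASS
  Design: 1 -> filtered out
  Engineering: 2 -> filtered out
  HR: 2 -> filtered out
  Marketing: 2 -> filtered out
  Research: 1 -> filtered out


1 groups:
Finance, 4


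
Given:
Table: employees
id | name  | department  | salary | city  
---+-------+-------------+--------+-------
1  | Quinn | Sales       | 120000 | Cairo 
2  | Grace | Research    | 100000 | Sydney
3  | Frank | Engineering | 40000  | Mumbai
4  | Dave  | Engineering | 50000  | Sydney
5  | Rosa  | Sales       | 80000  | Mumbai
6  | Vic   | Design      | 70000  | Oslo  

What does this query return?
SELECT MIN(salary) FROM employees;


Salaries: 120000, 100000, 40000, 50000, 80000, 70000
MIN = 40000

40000


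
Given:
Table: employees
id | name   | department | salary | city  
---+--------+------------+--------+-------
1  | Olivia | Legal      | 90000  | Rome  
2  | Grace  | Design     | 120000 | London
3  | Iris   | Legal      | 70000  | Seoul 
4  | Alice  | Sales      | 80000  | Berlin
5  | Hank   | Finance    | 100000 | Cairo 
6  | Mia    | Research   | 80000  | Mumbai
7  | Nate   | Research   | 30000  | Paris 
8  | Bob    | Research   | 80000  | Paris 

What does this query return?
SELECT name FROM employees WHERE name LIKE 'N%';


LIKE 'N%' matches names starting with 'N'
Matching: 1

1 rows:
Nate


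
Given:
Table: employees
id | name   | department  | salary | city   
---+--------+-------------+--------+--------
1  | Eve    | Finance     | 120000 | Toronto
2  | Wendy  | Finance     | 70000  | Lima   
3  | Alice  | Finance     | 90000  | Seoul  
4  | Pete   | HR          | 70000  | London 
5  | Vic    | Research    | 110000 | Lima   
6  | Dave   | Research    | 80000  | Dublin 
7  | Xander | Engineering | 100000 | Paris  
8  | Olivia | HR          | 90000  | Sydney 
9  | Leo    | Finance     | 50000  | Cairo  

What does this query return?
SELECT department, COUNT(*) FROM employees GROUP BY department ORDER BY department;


Assigning each row to its department group:
  Eve -> Finance
  Wendy -> Finance
  Alice -> Finance
  Pete -> HR
  Vic -> Research
  Dave -> Research
  Xander -> Engineering
  Olivia -> HR
  Leo -> Finance


4 groups:
Engineering, 1
Finance, 4
HR, 2
Research, 2


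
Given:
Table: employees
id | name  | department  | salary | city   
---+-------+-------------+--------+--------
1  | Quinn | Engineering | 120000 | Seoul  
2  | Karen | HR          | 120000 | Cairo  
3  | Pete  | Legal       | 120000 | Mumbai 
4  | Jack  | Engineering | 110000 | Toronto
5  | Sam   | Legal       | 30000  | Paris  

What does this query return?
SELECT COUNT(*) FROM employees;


COUNT(*) counts all rows

5


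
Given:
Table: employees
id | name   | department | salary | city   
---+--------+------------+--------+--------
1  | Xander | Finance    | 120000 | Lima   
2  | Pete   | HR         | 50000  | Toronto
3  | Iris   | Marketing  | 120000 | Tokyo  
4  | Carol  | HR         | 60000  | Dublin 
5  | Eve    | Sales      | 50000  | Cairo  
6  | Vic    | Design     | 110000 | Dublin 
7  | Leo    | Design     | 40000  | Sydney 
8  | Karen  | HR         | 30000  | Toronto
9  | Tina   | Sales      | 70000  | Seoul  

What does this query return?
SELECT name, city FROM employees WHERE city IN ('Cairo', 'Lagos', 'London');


Filtering: city IN ('Cairo', 'Lagos', 'London')
Matching: 1 rows

1 rows:
Eve, Cairo


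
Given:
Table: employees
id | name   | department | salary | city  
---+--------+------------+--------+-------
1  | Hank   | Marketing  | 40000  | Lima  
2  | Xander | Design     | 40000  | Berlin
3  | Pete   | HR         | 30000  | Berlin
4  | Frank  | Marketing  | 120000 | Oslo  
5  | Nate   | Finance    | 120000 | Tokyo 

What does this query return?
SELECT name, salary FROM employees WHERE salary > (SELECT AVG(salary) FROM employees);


Subquery: AVG(salary) = 70000.0
Filtering: salary > 70000.0
  Frank (120000) -> MATCH
  Nate (120000) -> MATCH


2 rows:
Frank, 120000
Nate, 120000


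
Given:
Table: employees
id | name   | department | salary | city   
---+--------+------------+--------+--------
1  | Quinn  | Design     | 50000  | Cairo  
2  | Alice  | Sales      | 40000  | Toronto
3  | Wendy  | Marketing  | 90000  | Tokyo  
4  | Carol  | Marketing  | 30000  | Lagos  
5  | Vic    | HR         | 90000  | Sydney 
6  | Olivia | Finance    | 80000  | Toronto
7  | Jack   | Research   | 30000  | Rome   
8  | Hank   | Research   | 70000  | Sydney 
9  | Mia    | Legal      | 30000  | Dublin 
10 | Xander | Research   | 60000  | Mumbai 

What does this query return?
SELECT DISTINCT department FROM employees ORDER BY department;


All 'department' values (row order): Design, Sales, Marketing, Marketing, HR, Finance, Research, Research, Legal, Research
Removing duplicates leaves 7 unique value(s).

7 values:
Design
Finance
HR
Legal
Marketing
Research
Sales


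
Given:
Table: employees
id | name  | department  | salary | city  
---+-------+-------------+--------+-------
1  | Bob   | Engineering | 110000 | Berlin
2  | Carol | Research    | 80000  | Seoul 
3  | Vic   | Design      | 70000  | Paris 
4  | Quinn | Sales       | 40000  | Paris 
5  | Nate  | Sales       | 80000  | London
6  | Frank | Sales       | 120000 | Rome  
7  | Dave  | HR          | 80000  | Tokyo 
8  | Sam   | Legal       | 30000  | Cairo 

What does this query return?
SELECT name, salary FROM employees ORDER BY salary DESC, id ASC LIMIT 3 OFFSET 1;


Sort by salary DESC (id ASC tiebreak), then skip 1 and take 3
Rows 2 through 4

3 rows:
Bob, 110000
Carol, 80000
Nate, 80000


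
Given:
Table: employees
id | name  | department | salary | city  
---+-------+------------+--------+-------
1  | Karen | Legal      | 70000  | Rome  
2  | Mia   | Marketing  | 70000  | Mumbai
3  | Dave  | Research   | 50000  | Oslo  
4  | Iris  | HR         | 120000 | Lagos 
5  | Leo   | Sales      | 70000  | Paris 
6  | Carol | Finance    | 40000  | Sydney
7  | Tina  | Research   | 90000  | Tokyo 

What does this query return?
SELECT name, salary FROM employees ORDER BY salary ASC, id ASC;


Sorting by salary ASC, then id ASC for ties

7 rows:
Carol, 40000
Dave, 50000
Karen, 70000
Mia, 70000
Leo, 70000
Tina, 90000
Iris, 120000


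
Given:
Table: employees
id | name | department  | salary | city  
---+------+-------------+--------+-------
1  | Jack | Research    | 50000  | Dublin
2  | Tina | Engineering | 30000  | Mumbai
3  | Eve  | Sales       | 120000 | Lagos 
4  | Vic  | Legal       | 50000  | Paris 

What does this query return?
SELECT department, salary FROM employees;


Projecting columns: department, salary

4 rows:
Research, 50000
Engineering, 30000
Sales, 120000
Legal, 50000


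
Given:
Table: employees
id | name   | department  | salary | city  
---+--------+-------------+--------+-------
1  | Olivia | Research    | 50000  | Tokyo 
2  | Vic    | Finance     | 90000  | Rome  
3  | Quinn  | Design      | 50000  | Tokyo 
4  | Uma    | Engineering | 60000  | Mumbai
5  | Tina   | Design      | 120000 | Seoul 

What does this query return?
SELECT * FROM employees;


SELECT * returns all 5 rows with all columns

5 rows:
1, Olivia, Research, 50000, Tokyo
2, Vic, Finance, 90000, Rome
3, Quinn, Design, 50000, Tokyo
4, Uma, Engineering, 60000, Mumbai
5, Tina, Design, 120000, Seoul


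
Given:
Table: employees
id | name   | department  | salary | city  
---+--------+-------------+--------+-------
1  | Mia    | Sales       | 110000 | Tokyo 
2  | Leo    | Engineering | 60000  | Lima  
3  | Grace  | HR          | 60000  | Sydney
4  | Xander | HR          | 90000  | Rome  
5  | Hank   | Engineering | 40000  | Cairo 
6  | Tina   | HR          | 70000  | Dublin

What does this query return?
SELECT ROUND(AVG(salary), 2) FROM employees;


SUM(salary) = 430000
COUNT = 6
ROUND(AVG, 2) = ROUND(430000 / 6, 2) = 71666.67

71666.67


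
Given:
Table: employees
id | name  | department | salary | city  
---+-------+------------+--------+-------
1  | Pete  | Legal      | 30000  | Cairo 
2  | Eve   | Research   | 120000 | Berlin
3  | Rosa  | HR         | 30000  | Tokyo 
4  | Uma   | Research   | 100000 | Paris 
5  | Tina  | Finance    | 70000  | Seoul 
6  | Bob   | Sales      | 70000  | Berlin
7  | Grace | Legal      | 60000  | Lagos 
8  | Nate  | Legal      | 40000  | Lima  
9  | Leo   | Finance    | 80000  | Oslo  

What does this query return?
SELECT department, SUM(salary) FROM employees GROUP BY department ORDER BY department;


Summing salary within each department:
  Finance: 70000 + 80000 = 150000
  HR: 30000 = 30000
  Legal: 30000 + 60000 + 40000 = 130000
  Research: 120000 + 100000 = 220000
  Sales: 70000 = 70000


5 groups:
Finance, 150000
HR, 30000
Legal, 130000
Research, 220000
Sales, 70000
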